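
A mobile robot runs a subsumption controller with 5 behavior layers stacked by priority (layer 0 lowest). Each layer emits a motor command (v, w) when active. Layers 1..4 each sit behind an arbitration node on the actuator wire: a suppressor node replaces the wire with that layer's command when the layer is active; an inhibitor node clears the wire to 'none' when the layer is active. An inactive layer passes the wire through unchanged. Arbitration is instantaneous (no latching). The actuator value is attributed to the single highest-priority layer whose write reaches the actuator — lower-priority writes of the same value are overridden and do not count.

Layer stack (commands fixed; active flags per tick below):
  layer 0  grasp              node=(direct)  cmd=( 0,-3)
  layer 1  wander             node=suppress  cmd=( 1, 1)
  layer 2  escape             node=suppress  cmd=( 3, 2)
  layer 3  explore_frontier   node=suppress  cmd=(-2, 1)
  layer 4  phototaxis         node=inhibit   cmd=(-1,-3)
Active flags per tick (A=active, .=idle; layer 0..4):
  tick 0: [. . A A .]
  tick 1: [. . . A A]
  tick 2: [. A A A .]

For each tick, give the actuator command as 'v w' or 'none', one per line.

tick 0:
  layer 0 (grasp) idle — none
  layer 1 (wander) idle — unchanged: none
  layer 2 (escape) active — suppresses: (3, 2)
  layer 3 (explore_frontier) active — suppresses: (-2, 1)
  layer 4 (phototaxis) idle — unchanged: (-2, 1)
  → actuator (-2, 1)
tick 1:
  layer 0 (grasp) idle — none
  layer 1 (wander) idle — unchanged: none
  layer 2 (escape) idle — unchanged: none
  layer 3 (explore_frontier) active — suppresses: (-2, 1)
  layer 4 (phototaxis) active — inhibits: none
  → actuator none
tick 2:
  layer 0 (grasp) idle — none
  layer 1 (wander) active — suppresses: (1, 1)
  layer 2 (escape) active — suppresses: (3, 2)
  layer 3 (explore_frontier) active — suppresses: (-2, 1)
  layer 4 (phototaxis) idle — unchanged: (-2, 1)
  → actuator (-2, 1)

-2 1
none
-2 1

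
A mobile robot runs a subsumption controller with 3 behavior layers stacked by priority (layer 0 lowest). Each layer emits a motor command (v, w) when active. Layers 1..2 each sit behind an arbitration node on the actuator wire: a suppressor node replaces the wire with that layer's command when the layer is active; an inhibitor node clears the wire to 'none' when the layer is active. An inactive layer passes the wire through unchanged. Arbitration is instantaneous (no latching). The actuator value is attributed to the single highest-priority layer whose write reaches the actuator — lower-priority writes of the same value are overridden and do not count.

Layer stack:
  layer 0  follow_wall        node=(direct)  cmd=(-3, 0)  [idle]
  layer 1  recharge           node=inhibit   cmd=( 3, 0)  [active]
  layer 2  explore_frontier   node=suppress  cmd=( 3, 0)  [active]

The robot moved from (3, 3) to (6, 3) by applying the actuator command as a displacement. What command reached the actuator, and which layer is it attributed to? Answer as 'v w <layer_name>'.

3 0 explore_frontier

displacement = (6, 3) − (3, 3) = (3, 0)
L0 follow_wall: idle → wire = none
L1 recharge: active, inhibitor → wire = none
L2 explore_frontier: active, suppressor → wire = (3, 0)
actuator = (3, 0) — from layer 2 (explore_frontier)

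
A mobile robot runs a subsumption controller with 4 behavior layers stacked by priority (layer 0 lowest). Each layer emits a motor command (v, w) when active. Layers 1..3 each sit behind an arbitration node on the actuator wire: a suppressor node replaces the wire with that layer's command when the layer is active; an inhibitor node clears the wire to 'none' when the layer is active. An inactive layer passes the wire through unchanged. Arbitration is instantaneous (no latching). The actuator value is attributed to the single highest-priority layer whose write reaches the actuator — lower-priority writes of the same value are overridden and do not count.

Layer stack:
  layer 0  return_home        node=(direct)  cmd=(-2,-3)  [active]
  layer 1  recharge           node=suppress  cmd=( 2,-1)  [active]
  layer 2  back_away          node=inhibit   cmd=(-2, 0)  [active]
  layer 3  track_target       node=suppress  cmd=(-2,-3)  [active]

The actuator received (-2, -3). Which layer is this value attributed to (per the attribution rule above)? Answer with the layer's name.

track_target

L0 return_home: active, feeds wire = (-2, -3)
L1 recharge: active, suppressor → wire = (2, -1)
L2 back_away: active, inhibitor → wire = none
L3 track_target: active, suppressor → wire = (-2, -3)
actuator = (-2, -3)
last writer: layer 3 = track_target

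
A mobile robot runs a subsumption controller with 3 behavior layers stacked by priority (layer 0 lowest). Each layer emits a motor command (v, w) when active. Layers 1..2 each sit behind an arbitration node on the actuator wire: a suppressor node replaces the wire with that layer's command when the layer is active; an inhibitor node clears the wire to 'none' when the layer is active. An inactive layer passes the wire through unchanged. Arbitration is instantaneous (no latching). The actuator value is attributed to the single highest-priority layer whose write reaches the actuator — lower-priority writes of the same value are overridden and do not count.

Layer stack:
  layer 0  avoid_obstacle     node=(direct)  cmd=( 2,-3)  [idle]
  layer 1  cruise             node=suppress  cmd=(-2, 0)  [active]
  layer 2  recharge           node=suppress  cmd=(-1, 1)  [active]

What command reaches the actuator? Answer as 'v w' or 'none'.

-1 1

layer 0 (avoid_obstacle) idle — none
layer 1 (cruise) active — suppresses: (-2, 0)
layer 2 (recharge) active — suppresses: (-1, 1)
→ actuator (-1, 1)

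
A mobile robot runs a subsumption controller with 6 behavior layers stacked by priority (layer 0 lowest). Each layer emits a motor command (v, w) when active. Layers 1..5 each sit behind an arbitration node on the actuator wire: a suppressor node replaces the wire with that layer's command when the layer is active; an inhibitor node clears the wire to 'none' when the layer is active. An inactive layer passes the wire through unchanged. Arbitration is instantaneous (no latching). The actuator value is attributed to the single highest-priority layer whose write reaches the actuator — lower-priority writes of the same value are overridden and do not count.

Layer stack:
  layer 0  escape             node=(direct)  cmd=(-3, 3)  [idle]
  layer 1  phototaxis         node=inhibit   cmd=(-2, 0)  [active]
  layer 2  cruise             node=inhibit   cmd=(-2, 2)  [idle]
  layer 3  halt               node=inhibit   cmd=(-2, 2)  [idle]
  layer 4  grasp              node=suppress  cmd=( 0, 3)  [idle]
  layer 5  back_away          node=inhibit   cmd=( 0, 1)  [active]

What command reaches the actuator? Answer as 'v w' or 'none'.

none

[0] escape off; wire := none
[1] phototaxis on (inhibit); wire := none
[2] cruise off; pass none
[3] halt off; pass none
[4] grasp off; pass none
[5] back_away on (inhibit); wire := none
output none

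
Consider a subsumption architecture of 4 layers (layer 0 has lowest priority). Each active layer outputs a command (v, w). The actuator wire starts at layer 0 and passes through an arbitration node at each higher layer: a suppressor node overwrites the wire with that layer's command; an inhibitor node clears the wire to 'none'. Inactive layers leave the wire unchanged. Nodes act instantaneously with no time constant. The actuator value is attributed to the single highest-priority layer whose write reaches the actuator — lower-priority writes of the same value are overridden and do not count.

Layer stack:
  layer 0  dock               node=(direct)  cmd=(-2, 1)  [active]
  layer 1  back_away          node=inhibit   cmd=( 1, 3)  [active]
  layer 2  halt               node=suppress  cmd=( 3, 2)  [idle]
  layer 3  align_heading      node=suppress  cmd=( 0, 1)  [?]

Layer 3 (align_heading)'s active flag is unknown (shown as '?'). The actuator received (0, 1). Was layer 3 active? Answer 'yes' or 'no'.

If layer 3 is active=yes:
  actuator would be (0, 1)
If layer 3 is active=no:
  actuator would be none
Observed (0, 1), so layer 3 was active.

yes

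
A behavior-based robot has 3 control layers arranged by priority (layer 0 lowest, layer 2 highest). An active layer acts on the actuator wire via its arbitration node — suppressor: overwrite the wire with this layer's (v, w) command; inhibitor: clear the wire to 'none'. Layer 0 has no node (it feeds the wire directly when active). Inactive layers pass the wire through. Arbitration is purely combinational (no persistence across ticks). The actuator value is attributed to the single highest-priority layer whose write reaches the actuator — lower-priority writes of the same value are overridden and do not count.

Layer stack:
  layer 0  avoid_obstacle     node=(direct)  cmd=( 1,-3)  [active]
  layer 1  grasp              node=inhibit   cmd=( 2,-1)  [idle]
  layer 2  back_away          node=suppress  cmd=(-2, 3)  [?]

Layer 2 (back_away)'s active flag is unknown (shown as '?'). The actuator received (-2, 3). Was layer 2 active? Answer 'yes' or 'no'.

If layer 2 is active=yes:
  actuator would be (-2, 3)
If layer 2 is active=no:
  actuator would be (1, -3)
Observed (-2, 3), so layer 2 was active.

yes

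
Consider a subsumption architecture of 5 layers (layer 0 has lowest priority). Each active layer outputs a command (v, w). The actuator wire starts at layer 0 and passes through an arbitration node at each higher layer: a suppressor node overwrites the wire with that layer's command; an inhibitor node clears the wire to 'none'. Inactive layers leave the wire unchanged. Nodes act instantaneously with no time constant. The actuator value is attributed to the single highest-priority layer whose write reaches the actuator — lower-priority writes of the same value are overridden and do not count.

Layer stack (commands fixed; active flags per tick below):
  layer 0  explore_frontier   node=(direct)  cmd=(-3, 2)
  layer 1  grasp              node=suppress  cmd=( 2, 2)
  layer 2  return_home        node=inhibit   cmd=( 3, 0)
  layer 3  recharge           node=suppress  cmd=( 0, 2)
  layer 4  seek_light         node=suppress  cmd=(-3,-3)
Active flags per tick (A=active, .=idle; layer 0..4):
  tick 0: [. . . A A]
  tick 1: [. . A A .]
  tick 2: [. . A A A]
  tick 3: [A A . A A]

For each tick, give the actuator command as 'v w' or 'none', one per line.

tick 0:
  layer 0 (explore_frontier) idle — none
  layer 1 (grasp) idle — unchanged: none
  layer 2 (return_home) idle — unchanged: none
  layer 3 (recharge) active — suppresses: (0, 2)
  layer 4 (seek_light) active — suppresses: (-3, -3)
  → actuator (-3, -3)
tick 1:
  layer 0 (explore_frontier) idle — none
  layer 1 (grasp) idle — unchanged: none
  layer 2 (return_home) active — inhibits: none
  layer 3 (recharge) active — suppresses: (0, 2)
  layer 4 (seek_light) idle — unchanged: (0, 2)
  → actuator (0, 2)
tick 2:
  layer 0 (explore_frontier) idle — none
  layer 1 (grasp) idle — unchanged: none
  layer 2 (return_home) active — inhibits: none
  layer 3 (recharge) active — suppresses: (0, 2)
  layer 4 (seek_light) active — suppresses: (-3, -3)
  → actuator (-3, -3)
tick 3:
  layer 0 (explore_frontier) active — direct: (-3, 2)
  layer 1 (grasp) active — suppresses: (2, 2)
  layer 2 (return_home) idle — unchanged: (2, 2)
  layer 3 (recharge) active — suppresses: (0, 2)
  layer 4 (seek_light) active — suppresses: (-3, -3)
  → actuator (-3, -3)

-3 -3
0 2
-3 -3
-3 -3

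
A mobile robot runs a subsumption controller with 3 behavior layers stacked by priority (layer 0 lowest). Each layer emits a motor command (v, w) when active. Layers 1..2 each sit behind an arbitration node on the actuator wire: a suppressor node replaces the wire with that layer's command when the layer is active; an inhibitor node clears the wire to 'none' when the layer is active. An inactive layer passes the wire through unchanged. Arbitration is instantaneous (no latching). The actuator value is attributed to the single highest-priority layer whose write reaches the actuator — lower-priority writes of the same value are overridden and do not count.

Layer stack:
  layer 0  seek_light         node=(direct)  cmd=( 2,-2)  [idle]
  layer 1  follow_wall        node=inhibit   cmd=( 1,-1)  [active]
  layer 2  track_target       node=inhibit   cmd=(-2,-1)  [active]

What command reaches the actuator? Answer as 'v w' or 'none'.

none

L0 seek_light: idle → wire = none
L1 follow_wall: active, inhibitor → wire = none
L2 track_target: active, inhibitor → wire = none
actuator = none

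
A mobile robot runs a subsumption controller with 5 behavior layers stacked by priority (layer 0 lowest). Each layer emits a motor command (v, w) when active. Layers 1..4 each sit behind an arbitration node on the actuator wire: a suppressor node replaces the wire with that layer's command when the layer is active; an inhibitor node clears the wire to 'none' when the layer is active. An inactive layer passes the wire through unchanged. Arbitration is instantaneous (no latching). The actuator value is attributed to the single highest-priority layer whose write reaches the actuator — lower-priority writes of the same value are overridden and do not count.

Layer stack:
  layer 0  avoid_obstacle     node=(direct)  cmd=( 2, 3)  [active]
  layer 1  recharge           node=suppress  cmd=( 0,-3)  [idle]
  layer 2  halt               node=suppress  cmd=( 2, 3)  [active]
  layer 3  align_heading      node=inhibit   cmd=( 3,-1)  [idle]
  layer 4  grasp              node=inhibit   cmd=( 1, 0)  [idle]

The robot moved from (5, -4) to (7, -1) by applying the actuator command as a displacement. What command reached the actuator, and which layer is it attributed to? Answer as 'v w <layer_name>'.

displacement = (7, -1) − (5, -4) = (2, 3)
L0 avoid_obstacle: active, feeds wire = (2, 3)
L1 recharge: idle → wire stays (2, 3)
L2 halt: active, suppressor → wire = (2, 3)
L3 align_heading: idle → wire stays (2, 3)
L4 grasp: idle → wire stays (2, 3)
actuator = (2, 3) — from layer 2 (halt)

2 3 halt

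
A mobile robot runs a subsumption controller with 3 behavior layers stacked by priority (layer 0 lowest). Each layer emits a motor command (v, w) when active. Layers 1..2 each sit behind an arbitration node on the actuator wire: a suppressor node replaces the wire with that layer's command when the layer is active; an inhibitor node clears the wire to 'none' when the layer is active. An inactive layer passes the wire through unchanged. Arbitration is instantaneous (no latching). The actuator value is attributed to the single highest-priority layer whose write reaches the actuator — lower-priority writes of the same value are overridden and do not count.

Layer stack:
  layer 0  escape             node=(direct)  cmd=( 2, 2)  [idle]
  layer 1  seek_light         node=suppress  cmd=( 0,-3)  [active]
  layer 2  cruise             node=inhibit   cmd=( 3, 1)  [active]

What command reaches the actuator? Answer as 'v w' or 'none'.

L0 escape: idle → wire = none
L1 seek_light: active, suppressor → wire = (0, -3)
L2 cruise: active, inhibitor → wire = none
actuator = none

none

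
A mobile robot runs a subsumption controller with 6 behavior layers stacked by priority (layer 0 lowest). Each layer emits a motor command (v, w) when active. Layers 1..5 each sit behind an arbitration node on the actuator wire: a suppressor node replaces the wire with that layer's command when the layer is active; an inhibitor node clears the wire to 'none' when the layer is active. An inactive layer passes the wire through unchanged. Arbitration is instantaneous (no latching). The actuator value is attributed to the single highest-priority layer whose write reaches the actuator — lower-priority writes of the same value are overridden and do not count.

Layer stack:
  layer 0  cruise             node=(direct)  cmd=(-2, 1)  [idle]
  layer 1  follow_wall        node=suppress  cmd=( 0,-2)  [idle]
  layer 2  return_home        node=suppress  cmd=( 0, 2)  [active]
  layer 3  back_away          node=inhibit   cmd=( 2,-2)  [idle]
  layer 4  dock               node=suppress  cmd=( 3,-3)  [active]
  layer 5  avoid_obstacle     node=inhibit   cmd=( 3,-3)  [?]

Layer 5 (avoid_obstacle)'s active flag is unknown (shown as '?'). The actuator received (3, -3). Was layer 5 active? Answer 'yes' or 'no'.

no

If layer 5 is active=yes:
  actuator would be none
If layer 5 is active=no:
  actuator would be (3, -3)
Observed (3, -3), so layer 5 was idle.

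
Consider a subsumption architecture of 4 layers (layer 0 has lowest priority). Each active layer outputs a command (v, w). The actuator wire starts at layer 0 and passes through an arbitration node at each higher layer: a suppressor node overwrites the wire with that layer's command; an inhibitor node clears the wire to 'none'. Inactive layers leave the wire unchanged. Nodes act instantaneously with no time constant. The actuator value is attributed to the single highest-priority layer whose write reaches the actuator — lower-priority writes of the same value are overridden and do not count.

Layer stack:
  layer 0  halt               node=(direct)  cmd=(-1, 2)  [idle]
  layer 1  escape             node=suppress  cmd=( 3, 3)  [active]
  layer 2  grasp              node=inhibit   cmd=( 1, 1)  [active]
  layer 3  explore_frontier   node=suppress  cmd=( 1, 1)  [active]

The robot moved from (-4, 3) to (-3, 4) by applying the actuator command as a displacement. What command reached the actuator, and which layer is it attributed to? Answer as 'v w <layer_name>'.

displacement = (-3, 4) − (-4, 3) = (1, 1)
[0] halt off; wire := none
[1] escape on (suppress); wire := (3, 3)
[2] grasp on (inhibit); wire := none
[3] explore_frontier on (suppress); wire := (1, 1)
output (1, 1) — from layer 3 (explore_frontier)

1 1 explore_frontier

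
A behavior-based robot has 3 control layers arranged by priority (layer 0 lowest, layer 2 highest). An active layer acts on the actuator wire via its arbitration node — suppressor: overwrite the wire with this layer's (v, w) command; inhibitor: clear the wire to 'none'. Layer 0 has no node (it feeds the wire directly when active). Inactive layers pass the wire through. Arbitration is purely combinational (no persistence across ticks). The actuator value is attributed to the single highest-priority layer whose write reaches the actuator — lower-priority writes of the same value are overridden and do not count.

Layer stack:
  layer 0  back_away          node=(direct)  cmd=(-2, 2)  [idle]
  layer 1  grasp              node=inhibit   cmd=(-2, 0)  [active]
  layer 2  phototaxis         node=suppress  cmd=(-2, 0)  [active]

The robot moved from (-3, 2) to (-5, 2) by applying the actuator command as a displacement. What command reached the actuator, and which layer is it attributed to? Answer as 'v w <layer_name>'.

-2 0 phototaxis

displacement = (-5, 2) − (-3, 2) = (-2, 0)
layer 0 (back_away) idle — none
layer 1 (grasp) active — inhibits: none
layer 2 (phototaxis) active — suppresses: (-2, 0)
→ actuator (-2, 0) — from layer 2 (phototaxis)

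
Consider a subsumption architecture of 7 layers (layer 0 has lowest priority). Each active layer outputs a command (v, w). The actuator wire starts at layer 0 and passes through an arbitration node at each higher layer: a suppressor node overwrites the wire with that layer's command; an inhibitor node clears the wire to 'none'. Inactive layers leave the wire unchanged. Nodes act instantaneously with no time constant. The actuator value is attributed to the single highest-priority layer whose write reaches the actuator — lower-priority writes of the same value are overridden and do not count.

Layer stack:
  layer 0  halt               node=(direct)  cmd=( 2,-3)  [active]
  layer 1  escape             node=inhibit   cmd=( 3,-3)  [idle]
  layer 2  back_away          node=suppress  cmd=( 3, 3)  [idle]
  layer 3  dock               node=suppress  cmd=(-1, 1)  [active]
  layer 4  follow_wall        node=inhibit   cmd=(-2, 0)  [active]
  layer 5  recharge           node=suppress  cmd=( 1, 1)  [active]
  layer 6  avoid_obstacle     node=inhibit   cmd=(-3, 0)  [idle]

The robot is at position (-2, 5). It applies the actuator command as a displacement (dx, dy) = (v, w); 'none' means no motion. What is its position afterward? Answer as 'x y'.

-1 6

L0 halt: active, feeds wire = (2, -3)
L1 escape: idle → wire stays (2, -3)
L2 back_away: idle → wire stays (2, -3)
L3 dock: active, suppressor → wire = (-1, 1)
L4 follow_wall: active, inhibitor → wire = none
L5 recharge: active, suppressor → wire = (1, 1)
L6 avoid_obstacle: idle → wire stays (1, 1)
actuator = (1, 1)
position: (-2, 5) + (1, 1) = (-1, 6)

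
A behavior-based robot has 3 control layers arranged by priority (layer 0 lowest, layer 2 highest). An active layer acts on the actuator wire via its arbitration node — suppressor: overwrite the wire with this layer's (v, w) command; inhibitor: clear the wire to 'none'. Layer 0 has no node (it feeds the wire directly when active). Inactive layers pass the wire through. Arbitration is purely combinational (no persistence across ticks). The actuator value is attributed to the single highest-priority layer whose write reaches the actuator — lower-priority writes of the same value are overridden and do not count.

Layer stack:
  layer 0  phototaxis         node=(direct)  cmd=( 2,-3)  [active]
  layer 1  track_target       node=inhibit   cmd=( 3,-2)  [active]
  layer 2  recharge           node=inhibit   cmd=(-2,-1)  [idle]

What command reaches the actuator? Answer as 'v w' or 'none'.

none

L0 phototaxis: active, feeds wire = (2, -3)
L1 track_target: active, inhibitor → wire = none
L2 recharge: idle → wire stays none
actuator = none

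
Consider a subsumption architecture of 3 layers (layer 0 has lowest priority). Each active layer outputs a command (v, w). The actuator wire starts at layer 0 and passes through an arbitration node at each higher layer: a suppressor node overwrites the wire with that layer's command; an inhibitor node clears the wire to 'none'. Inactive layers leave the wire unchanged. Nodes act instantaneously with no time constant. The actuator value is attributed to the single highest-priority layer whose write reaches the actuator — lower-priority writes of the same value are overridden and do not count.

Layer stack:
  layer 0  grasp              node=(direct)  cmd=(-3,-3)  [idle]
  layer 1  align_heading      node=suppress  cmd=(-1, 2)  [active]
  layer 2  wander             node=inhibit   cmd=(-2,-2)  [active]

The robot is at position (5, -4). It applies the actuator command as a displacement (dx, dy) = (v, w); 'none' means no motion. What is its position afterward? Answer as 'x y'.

5 -4

layer 0 (grasp) idle — none
layer 1 (align_heading) active — suppresses: (-1, 2)
layer 2 (wander) active — inhibits: none
→ actuator none
position: (5, -4) + none = (5, -4)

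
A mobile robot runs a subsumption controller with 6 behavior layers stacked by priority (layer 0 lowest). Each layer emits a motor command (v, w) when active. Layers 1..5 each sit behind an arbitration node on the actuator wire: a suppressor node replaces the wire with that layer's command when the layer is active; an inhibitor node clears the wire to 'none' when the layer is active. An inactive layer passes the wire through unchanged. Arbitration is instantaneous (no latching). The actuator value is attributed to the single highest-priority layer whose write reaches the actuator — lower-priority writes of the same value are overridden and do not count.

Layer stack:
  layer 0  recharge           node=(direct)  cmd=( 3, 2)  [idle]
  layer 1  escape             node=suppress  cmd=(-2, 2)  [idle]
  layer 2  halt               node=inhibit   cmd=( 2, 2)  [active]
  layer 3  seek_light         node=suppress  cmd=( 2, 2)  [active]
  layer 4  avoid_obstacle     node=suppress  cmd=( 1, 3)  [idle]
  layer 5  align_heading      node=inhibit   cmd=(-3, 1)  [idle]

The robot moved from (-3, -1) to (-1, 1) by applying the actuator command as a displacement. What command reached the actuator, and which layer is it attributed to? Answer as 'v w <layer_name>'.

2 2 seek_light

displacement = (-1, 1) − (-3, -1) = (2, 2)
L0 recharge: idle → wire = none
L1 escape: idle → wire stays none
L2 halt: active, inhibitor → wire = none
L3 seek_light: active, suppressor → wire = (2, 2)
L4 avoid_obstacle: idle → wire stays (2, 2)
L5 align_heading: idle → wire stays (2, 2)
actuator = (2, 2) — from layer 3 (seek_light)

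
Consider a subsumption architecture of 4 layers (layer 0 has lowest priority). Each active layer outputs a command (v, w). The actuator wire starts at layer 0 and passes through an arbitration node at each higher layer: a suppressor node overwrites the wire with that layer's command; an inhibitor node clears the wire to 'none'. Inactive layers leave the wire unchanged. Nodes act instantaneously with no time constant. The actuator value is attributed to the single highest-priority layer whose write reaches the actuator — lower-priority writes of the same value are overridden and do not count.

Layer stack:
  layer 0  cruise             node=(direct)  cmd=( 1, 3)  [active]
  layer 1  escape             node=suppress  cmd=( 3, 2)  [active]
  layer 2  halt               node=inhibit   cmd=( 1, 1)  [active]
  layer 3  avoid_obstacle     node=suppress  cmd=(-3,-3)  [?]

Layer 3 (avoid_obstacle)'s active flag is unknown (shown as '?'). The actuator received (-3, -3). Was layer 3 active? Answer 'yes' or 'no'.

If layer 3 is active=yes:
  actuator would be (-3, -3)
If layer 3 is active=no:
  actuator would be none
Observed (-3, -3), so layer 3 was active.

yes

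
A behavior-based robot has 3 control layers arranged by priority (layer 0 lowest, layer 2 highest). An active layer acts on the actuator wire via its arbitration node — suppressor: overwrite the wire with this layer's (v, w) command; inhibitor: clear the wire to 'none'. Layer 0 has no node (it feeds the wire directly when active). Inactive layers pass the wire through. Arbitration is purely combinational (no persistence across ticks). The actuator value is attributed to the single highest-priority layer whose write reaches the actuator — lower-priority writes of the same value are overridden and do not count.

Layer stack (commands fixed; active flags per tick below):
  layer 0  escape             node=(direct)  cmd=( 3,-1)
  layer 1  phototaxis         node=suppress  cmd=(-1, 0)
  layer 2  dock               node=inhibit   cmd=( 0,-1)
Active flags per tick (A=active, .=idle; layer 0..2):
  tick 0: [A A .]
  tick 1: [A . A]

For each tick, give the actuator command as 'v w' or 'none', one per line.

tick 0:
  layer 0 (escape) active — direct: (3, -1)
  layer 1 (phototaxis) active — suppresses: (-1, 0)
  layer 2 (dock) idle — unchanged: (-1, 0)
  → actuator (-1, 0)
tick 1:
  layer 0 (escape) active — direct: (3, -1)
  layer 1 (phototaxis) idle — unchanged: (3, -1)
  layer 2 (dock) active — inhibits: none
  → actuator none

-1 0
none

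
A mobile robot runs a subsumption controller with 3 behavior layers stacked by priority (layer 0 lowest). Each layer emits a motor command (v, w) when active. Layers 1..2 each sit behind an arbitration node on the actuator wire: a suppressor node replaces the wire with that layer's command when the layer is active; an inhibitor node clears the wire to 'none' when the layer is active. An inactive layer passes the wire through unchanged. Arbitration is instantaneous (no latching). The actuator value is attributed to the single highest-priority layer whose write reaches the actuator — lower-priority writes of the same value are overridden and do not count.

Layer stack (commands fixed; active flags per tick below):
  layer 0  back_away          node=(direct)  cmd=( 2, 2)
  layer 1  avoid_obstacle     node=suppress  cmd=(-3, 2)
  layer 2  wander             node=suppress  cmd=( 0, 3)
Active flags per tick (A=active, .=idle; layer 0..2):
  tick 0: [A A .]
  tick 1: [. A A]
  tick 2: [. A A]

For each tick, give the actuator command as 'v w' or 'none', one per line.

tick 0:
  layer 0 (back_away) active — direct: (2, 2)
  layer 1 (avoid_obstacle) active — suppresses: (-3, 2)
  layer 2 (wander) idle — unchanged: (-3, 2)
  → actuator (-3, 2)
tick 1:
  layer 0 (back_away) idle — none
  layer 1 (avoid_obstacle) active — suppresses: (-3, 2)
  layer 2 (wander) active — suppresses: (0, 3)
  → actuator (0, 3)
tick 2:
  layer 0 (back_away) idle — none
  layer 1 (avoid_obstacle) active — suppresses: (-3, 2)
  layer 2 (wander) active — suppresses: (0, 3)
  → actuator (0, 3)

-3 2
0 3
0 3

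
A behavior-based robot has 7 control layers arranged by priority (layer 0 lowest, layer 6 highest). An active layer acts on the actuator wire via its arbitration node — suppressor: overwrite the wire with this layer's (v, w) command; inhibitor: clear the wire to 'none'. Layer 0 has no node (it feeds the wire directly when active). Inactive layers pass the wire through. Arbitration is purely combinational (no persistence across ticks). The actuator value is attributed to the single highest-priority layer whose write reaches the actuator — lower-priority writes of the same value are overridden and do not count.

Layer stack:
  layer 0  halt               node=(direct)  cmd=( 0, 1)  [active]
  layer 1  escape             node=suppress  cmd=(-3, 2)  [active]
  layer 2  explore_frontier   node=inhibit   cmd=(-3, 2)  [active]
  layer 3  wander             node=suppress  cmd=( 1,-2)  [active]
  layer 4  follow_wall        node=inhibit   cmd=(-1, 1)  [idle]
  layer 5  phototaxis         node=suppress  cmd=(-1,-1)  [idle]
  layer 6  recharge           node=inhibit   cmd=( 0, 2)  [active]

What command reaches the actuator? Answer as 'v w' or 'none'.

none

[0] halt on; wire := (0, 1)
[1] escape on (suppress); wire := (-3, 2)
[2] explore_frontier on (inhibit); wire := none
[3] wander on (suppress); wire := (1, -2)
[4] follow_wall off; pass (1, -2)
[5] phototaxis off; pass (1, -2)
[6] recharge on (inhibit); wire := none
output none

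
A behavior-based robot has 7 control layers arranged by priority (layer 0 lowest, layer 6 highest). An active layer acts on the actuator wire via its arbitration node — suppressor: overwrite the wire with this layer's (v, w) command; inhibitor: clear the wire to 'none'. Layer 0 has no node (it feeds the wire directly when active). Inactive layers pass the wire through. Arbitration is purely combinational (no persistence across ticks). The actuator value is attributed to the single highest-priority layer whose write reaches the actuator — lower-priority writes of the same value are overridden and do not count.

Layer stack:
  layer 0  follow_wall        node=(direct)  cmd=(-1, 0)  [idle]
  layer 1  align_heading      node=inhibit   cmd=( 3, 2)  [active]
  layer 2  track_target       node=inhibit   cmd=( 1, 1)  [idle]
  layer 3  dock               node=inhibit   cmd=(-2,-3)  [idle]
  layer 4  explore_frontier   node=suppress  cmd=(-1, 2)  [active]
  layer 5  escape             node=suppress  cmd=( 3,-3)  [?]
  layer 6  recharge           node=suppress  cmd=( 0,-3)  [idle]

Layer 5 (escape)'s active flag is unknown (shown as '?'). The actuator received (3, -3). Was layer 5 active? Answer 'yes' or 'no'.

If layer 5 is active=yes:
  actuator would be (3, -3)
If layer 5 is active=no:
  actuator would be (-1, 2)
Observed (3, -3), so layer 5 was active.

yes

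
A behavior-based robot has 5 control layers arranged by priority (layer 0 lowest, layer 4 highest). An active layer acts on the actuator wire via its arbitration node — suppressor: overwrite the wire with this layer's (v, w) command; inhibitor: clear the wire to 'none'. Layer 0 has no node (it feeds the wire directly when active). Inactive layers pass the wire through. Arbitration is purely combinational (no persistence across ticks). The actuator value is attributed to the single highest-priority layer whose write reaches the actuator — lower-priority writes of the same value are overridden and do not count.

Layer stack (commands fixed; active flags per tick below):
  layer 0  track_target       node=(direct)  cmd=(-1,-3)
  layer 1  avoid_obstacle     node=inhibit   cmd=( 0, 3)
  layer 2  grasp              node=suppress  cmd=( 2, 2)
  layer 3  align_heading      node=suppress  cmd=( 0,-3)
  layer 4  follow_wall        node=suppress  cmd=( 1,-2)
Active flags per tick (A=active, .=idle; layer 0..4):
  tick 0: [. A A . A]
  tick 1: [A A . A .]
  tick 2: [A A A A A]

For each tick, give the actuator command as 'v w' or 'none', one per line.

1 -2
0 -3
1 -2

tick 0:
  [0] track_target off; wire := none
  [1] avoid_obstacle on (inhibit); wire := none
  [2] grasp on (suppress); wire := (2, 2)
  [3] align_heading off; pass (2, 2)
  [4] follow_wall on (suppress); wire := (1, -2)
  output (1, -2)
tick 1:
  [0] track_target on; wire := (-1, -3)
  [1] avoid_obstacle on (inhibit); wire := none
  [2] grasp off; pass none
  [3] align_heading on (suppress); wire := (0, -3)
  [4] follow_wall off; pass (0, -3)
  output (0, -3)
tick 2:
  [0] track_target on; wire := (-1, -3)
  [1] avoid_obstacle on (inhibit); wire := none
  [2] grasp on (suppress); wire := (2, 2)
  [3] align_heading on (suppress); wire := (0, -3)
  [4] follow_wall on (suppress); wire := (1, -2)
  output (1, -2)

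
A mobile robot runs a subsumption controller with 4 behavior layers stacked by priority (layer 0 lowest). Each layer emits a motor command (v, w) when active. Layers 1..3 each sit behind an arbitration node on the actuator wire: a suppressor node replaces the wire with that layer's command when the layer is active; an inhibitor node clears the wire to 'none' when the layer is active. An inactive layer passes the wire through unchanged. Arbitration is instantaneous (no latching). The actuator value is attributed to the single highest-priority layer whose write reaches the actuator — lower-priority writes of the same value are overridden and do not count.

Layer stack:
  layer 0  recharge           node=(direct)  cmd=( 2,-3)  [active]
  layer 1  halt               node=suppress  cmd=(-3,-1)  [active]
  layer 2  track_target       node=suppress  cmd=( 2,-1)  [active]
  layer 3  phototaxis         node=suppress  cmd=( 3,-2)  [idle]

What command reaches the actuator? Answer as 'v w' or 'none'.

2 -1

layer 0 (recharge) active — direct: (2, -3)
layer 1 (halt) active — suppresses: (-3, -1)
layer 2 (track_target) active — suppresses: (2, -1)
layer 3 (phototaxis) idle — unchanged: (2, -1)
→ actuator (2, -1)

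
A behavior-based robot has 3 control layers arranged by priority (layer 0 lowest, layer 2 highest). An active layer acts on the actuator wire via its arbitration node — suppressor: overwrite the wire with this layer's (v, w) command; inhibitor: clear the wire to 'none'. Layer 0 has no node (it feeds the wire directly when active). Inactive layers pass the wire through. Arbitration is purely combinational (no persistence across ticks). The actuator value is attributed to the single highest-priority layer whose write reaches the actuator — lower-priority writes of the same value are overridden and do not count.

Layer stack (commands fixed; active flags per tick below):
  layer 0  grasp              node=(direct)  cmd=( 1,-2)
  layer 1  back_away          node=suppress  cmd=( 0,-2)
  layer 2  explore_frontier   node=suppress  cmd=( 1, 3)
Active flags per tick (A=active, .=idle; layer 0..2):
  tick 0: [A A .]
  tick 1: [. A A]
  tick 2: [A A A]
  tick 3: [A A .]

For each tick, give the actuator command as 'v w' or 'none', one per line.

tick 0:
  layer 0 (grasp) active — direct: (1, -2)
  layer 1 (back_away) active — suppresses: (0, -2)
  layer 2 (explore_frontier) idle — unchanged: (0, -2)
  → actuator (0, -2)
tick 1:
  layer 0 (grasp) idle — none
  layer 1 (back_away) active — suppresses: (0, -2)
  layer 2 (explore_frontier) active — suppresses: (1, 3)
  → actuator (1, 3)
tick 2:
  layer 0 (grasp) active — direct: (1, -2)
  layer 1 (back_away) active — suppresses: (0, -2)
  layer 2 (explore_frontier) active — suppresses: (1, 3)
  → actuator (1, 3)
tick 3:
  layer 0 (grasp) active — direct: (1, -2)
  layer 1 (back_away) active — suppresses: (0, -2)
  layer 2 (explore_frontier) idle — unchanged: (0, -2)
  → actuator (0, -2)

0 -2
1 3
1 3
0 -2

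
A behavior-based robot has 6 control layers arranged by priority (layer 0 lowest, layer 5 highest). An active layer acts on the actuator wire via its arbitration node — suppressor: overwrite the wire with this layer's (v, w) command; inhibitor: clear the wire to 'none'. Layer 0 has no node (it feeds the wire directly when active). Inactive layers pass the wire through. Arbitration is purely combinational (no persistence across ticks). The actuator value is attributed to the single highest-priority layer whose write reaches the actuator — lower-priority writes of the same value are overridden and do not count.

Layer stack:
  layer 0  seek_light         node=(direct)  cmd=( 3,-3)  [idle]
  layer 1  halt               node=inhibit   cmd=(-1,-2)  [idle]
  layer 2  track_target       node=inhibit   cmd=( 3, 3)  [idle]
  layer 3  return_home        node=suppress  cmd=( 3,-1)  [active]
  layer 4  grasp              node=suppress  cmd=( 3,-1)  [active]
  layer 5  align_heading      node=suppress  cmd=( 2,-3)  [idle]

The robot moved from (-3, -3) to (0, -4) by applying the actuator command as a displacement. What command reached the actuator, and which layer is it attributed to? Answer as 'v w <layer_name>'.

3 -1 grasp

displacement = (0, -4) − (-3, -3) = (3, -1)
layer 0 (seek_light) idle — none
layer 1 (halt) idle — unchanged: none
layer 2 (track_target) idle — unchanged: none
layer 3 (return_home) active — suppresses: (3, -1)
layer 4 (grasp) active — suppresses: (3, -1)
layer 5 (align_heading) idle — unchanged: (3, -1)
→ actuator (3, -1) — from layer 4 (grasp)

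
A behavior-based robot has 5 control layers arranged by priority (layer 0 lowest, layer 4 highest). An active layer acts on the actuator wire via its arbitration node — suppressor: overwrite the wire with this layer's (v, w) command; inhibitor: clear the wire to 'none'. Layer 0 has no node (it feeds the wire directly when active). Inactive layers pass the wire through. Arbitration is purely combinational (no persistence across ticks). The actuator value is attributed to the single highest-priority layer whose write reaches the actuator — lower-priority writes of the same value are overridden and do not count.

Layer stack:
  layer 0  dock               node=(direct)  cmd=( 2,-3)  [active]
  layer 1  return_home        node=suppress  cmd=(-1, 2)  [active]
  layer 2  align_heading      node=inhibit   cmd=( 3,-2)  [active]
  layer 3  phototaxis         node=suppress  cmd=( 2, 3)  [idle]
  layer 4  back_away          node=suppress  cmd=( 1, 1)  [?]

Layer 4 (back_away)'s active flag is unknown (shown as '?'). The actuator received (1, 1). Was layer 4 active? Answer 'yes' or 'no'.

If layer 4 is active=yes:
  actuator would be (1, 1)
If layer 4 is active=no:
  actuator would be none
Observed (1, 1), so layer 4 was active.

yes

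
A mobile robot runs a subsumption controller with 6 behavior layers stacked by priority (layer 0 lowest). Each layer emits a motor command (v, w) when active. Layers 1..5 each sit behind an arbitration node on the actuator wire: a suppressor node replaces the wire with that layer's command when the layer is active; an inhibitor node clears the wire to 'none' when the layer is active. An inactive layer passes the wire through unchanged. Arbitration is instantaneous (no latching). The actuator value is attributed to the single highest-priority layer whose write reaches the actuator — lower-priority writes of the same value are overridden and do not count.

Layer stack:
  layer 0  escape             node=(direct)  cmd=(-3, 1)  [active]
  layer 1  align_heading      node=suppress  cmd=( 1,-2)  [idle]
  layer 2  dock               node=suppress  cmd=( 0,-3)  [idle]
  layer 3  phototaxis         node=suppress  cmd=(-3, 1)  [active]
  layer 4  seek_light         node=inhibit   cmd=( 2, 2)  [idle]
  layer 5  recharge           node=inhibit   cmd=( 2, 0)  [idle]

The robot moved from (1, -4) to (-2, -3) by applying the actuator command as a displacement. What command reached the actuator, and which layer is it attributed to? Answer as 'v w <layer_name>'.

displacement = (-2, -3) − (1, -4) = (-3, 1)
[0] escape on; wire := (-3, 1)
[1] align_heading off; pass (-3, 1)
[2] dock off; pass (-3, 1)
[3] phototaxis on (suppress); wire := (-3, 1)
[4] seek_light off; pass (-3, 1)
[5] recharge off; pass (-3, 1)
output (-3, 1) — from layer 3 (phototaxis)

-3 1 phototaxis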